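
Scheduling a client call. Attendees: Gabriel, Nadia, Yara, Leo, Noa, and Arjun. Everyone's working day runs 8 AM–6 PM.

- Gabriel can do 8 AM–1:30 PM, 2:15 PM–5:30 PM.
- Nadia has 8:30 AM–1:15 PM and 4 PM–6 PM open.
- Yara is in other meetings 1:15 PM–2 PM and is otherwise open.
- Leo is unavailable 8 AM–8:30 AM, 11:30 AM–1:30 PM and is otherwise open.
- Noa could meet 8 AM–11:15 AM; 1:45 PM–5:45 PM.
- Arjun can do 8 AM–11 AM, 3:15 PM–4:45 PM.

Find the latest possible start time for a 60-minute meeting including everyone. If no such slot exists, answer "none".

10:00

Gabriel free: 08:00-13:30, 14:15-17:30.
Nadia free: 08:30-13:15, 16:00-18:00.
Yara free: 08:00-13:15, 14:00-18:00 (invert busy blocks within the working day).
Leo free: 08:30-11:30, 13:30-18:00 (invert busy blocks within the working day).
Noa free: 08:00-11:15, 13:45-17:45.
Arjun free: 08:00-11:00, 15:15-16:45.
Gabriel ∩ Nadia: 08:30-13:15, 16:00-17:30.
Gabriel ∩ Nadia ∩ Yara: 08:30-13:15, 16:00-17:30.
Gabriel ∩ Nadia ∩ Yara ∩ Leo: 08:30-11:30, 16:00-17:30.
Gabriel ∩ Nadia ∩ Yara ∩ Leo ∩ Noa: 08:30-11:15, 16:00-17:30.
Gabriel ∩ Nadia ∩ Yara ∩ Leo ∩ Noa ∩ Arjun: 08:30-11:00, 16:00-16:45.
So the common availability across everyone is 08:30-11:00, 16:00-16:45.
The last common window of at least 60 minutes is 08:30-11:00; a 60-minute meeting can start as late as 10:00 and still end by 11:00.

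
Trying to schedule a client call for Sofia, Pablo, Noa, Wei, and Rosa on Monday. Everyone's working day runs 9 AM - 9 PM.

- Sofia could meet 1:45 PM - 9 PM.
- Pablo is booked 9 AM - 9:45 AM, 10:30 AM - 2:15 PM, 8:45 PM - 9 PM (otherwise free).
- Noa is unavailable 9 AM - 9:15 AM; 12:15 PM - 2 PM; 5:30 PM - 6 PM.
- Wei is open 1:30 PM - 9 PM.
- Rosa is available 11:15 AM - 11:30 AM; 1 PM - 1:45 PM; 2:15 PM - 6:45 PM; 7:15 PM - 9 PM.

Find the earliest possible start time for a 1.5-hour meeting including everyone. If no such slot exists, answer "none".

Sofia free: 13:45-21:00.
Pablo free: 09:45-10:30, 14:15-20:45 (invert busy blocks within the working day).
Noa free: 09:15-12:15, 14:00-17:30, 18:00-21:00 (invert busy blocks within the working day).
Wei free: 13:30-21:00.
Rosa free: 11:15-11:30, 13:00-13:45, 14:15-18:45, 19:15-21:00.
Sofia ∩ Pablo: 14:15-20:45.
Sofia ∩ Pablo ∩ Noa: 14:15-17:30, 18:00-20:45.
Sofia ∩ Pablo ∩ Noa ∩ Wei: 14:15-17:30, 18:00-20:45.
Sofia ∩ Pablo ∩ Noa ∩ Wei ∩ Rosa: 14:15-17:30, 18:00-18:45, 19:15-20:45.
So the common availability across everyone is 14:15-17:30, 18:00-18:45, 19:15-20:45.
The first common window of at least 90 minutes is 14:15-17:30, so the earliest start is 14:15.

14:15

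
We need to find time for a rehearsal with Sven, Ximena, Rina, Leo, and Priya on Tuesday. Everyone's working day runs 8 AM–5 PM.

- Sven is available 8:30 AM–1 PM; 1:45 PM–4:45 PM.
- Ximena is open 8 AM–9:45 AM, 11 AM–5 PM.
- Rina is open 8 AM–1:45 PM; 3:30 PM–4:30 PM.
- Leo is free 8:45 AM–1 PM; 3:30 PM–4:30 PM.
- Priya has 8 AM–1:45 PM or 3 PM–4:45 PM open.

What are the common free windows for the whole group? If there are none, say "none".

Sven ∩ Ximena: 08:30-09:45, 11:00-13:00, 13:45-16:45.
Sven ∩ Ximena ∩ Rina: 08:30-09:45, 11:00-13:00, 15:30-16:30.
Sven ∩ Ximena ∩ Rina ∩ Leo: 08:45-09:45, 11:00-13:00, 15:30-16:30.
Sven ∩ Ximena ∩ Rina ∩ Leo ∩ Priya: 08:45-09:45, 11:00-13:00, 15:30-16:30.

08:45-09:45, 11:00-13:00, 15:30-16:30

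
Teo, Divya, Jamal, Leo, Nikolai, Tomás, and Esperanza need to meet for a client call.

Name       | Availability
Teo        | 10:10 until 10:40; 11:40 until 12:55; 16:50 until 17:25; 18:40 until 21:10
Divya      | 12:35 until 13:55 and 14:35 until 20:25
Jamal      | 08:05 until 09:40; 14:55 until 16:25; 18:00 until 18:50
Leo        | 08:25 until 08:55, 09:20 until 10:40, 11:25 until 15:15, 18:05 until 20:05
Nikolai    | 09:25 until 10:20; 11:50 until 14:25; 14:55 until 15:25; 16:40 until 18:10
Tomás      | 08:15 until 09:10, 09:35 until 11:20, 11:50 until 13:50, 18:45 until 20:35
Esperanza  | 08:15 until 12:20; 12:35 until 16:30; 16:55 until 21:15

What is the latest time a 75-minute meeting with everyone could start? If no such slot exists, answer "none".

Teo ∩ Divya: 12:35-12:55, 16:50-17:25, 18:40-20:25.
Teo ∩ Divya ∩ Jamal: 18:40-18:50.
Teo ∩ Divya ∩ Jamal ∩ Leo: 18:40-18:50.
Teo ∩ Divya ∩ Jamal ∩ Leo ∩ Nikolai: ∅.
Teo ∩ Divya ∩ Jamal ∩ Leo ∩ Nikolai ∩ Tomás: ∅.
Teo ∩ Divya ∩ Jamal ∩ Leo ∩ Nikolai ∩ Tomás ∩ Esperanza: ∅.
There is no time when everyone is free.
No common window is at least 75 minutes long.

none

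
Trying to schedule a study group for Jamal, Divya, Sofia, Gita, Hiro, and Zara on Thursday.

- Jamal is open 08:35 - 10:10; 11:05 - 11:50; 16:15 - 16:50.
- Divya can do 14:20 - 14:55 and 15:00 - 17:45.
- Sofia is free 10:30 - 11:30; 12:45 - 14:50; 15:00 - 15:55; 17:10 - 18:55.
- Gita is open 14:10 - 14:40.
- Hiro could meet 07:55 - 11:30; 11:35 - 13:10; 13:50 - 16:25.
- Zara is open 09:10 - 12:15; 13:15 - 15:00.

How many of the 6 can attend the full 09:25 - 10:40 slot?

2

Hiro and Zara can make the full 09:25-10:40 slot — that's 2.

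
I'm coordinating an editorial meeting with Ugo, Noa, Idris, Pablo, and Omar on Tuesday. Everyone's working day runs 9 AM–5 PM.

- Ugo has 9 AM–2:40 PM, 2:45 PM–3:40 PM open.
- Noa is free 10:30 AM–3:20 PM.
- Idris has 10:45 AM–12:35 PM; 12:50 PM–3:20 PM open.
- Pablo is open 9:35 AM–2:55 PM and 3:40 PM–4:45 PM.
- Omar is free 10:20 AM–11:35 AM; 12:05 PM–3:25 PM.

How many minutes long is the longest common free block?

110

Ugo ∩ Noa: 10:30-14:40, 14:45-15:20.
Ugo ∩ Noa ∩ Idris: 10:45-12:35, 12:50-14:40, 14:45-15:20.
Ugo ∩ Noa ∩ Idris ∩ Pablo: 10:45-12:35, 12:50-14:40, 14:45-14:55.
Ugo ∩ Noa ∩ Idris ∩ Pablo ∩ Omar: 10:45-11:35, 12:05-12:35, 12:50-14:40, 14:45-14:55.
The longest is 12:50-14:40 at 110 minutes.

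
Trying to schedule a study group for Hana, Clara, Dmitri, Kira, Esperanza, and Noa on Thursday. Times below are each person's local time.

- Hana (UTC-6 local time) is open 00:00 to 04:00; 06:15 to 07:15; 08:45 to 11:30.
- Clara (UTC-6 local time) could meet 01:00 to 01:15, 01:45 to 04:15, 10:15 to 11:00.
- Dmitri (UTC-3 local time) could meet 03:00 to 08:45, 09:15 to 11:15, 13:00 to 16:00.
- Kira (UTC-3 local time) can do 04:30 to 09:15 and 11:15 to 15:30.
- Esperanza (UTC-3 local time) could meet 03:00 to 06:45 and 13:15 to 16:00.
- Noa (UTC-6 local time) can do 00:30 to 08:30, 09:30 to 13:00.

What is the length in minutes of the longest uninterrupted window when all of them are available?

Hana in UTC: 06:00-10:00, 12:15-13:15, 14:45-17:30 (add 6h to convert from UTC-6).
Clara in UTC: 07:00-07:15, 07:45-10:15, 16:15-17:00 (add 6h to convert from UTC-6).
Dmitri in UTC: 06:00-11:45, 12:15-14:15, 16:00-19:00 (add 3h to convert from UTC-3).
Kira in UTC: 07:30-12:15, 14:15-18:30 (add 3h to convert from UTC-3).
Esperanza in UTC: 06:00-09:45, 16:15-19:00 (add 3h to convert from UTC-3).
Noa in UTC: 06:30-14:30, 15:30-19:00 (add 6h to convert from UTC-6).
Hana ∩ Clara: 07:00-07:15, 07:45-10:00, 16:15-17:00.
Hana ∩ Clara ∩ Dmitri: 07:00-07:15, 07:45-10:00, 16:15-17:00.
Hana ∩ Clara ∩ Dmitri ∩ Kira: 07:45-10:00, 16:15-17:00.
Hana ∩ Clara ∩ Dmitri ∩ Kira ∩ Esperanza: 07:45-09:45, 16:15-17:00.
Hana ∩ Clara ∩ Dmitri ∩ Kira ∩ Esperanza ∩ Noa: 07:45-09:45, 16:15-17:00.
Those are the intersection windows.
The longest is 07:45-09:45 at 120 minutes.

120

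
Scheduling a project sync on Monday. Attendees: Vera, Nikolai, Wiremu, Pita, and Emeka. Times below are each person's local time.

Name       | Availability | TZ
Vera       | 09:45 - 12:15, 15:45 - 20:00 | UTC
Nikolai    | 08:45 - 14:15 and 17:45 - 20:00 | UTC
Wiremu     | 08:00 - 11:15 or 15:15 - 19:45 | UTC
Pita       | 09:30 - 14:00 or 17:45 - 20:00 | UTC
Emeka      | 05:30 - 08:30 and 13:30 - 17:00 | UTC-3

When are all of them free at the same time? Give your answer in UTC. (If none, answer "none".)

Vera in UTC: 09:45-12:15, 15:45-20:00.
Nikolai in UTC: 08:45-14:15, 17:45-20:00.
Wiremu in UTC: 08:00-11:15, 15:15-19:45.
Pita in UTC: 09:30-14:00, 17:45-20:00.
Emeka in UTC: 08:30-11:30, 16:30-20:00 (add 3h to convert from UTC-3).
Vera ∩ Nikolai: 09:45-12:15, 17:45-20:00.
Vera ∩ Nikolai ∩ Wiremu: 09:45-11:15, 17:45-19:45.
Vera ∩ Nikolai ∩ Wiremu ∩ Pita: 09:45-11:15, 17:45-19:45.
Vera ∩ Nikolai ∩ Wiremu ∩ Pita ∩ Emeka: 09:45-11:15, 17:45-19:45.

09:45-11:15, 17:45-19:45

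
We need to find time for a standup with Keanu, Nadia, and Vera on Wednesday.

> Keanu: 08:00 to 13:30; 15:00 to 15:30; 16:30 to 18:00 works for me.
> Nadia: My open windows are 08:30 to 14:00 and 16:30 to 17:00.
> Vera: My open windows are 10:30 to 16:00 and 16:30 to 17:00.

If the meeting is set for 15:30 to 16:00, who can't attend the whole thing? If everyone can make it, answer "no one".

Keanu: not fully free for 15:30-16:00. Nadia: not fully free for 15:30-16:00. Vera: free for 15:30-16:00.

Keanu, Nadia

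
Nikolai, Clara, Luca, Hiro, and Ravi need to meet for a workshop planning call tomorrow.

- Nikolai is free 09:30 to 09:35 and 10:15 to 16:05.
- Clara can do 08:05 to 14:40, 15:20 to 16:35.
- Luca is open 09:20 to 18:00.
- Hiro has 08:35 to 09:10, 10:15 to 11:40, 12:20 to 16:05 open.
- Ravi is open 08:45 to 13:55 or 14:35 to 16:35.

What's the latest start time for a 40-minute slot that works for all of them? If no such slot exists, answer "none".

Nikolai ∩ Clara: 09:30-09:35, 10:15-14:40, 15:20-16:05.
Nikolai ∩ Clara ∩ Luca: 09:30-09:35, 10:15-14:40, 15:20-16:05.
Nikolai ∩ Clara ∩ Luca ∩ Hiro: 10:15-11:40, 12:20-14:40, 15:20-16:05.
Nikolai ∩ Clara ∩ Luca ∩ Hiro ∩ Ravi: 10:15-11:40, 12:20-13:55, 14:35-14:40, 15:20-16:05.
The last common window of at least 40 minutes is 15:20-16:05; a 40-minute meeting can start as late as 15:25 and still end by 16:05.

15:25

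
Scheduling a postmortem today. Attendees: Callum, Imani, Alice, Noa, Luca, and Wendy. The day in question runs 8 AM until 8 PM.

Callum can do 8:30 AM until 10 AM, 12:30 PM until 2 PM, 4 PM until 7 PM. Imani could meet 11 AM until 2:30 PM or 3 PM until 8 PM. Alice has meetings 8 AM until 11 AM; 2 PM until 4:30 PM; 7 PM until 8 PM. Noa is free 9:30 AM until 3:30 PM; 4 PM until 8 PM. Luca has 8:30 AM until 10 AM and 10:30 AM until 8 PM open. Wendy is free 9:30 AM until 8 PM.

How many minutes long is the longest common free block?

Callum free: 08:30-10:00, 12:30-14:00, 16:00-19:00.
Imani free: 11:00-14:30, 15:00-20:00.
Alice free: 11:00-14:00, 16:30-19:00 (invert busy blocks within the working day).
Noa free: 09:30-15:30, 16:00-20:00.
Luca free: 08:30-10:00, 10:30-20:00.
Wendy free: 09:30-20:00.
Callum ∩ Imani: 12:30-14:00, 16:00-19:00.
Callum ∩ Imani ∩ Alice: 12:30-14:00, 16:30-19:00.
Callum ∩ Imani ∩ Alice ∩ Noa: 12:30-14:00, 16:30-19:00.
Callum ∩ Imani ∩ Alice ∩ Noa ∩ Luca: 12:30-14:00, 16:30-19:00.
Callum ∩ Imani ∩ Alice ∩ Noa ∩ Luca ∩ Wendy: 12:30-14:00, 16:30-19:00.
The longest is 16:30-19:00 at 150 minutes.

150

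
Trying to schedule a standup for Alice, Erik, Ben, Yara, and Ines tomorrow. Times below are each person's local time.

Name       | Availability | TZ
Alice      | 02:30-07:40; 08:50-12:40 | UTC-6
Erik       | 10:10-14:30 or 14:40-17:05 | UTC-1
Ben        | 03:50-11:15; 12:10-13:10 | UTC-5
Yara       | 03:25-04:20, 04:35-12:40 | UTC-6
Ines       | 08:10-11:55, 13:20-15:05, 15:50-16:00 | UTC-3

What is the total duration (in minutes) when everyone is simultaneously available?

210

Alice in UTC: 08:30-13:40, 14:50-18:40 (add 6h to convert from UTC-6).
Erik in UTC: 11:10-15:30, 15:40-18:05 (add 1h to convert from UTC-1).
Ben in UTC: 08:50-16:15, 17:10-18:10 (add 5h to convert from UTC-5).
Yara in UTC: 09:25-10:20, 10:35-18:40 (add 6h to convert from UTC-6).
Ines in UTC: 11:10-14:55, 16:20-18:05, 18:50-19:00 (add 3h to convert from UTC-3).
Alice ∩ Erik: 11:10-13:40, 14:50-15:30, 15:40-18:05.
Alice ∩ Erik ∩ Ben: 11:10-13:40, 14:50-15:30, 15:40-16:15, 17:10-18:05.
Alice ∩ Erik ∩ Ben ∩ Yara: 11:10-13:40, 14:50-15:30, 15:40-16:15, 17:10-18:05.
Alice ∩ Erik ∩ Ben ∩ Yara ∩ Ines: 11:10-13:40, 14:50-14:55, 17:10-18:05.
Summing the common windows: 150 + 5 + 55 = 210 minutes.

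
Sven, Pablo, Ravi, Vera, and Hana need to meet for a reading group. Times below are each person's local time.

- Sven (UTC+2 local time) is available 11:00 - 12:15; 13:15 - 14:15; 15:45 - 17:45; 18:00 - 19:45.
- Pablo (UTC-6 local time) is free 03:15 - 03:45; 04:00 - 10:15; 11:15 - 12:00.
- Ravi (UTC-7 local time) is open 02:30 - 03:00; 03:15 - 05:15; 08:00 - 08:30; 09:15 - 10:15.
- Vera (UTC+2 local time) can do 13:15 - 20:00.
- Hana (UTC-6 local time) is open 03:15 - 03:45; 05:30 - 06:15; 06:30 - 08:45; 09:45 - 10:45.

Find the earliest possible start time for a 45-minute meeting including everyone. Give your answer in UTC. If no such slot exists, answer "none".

Sven in UTC: 09:00-10:15, 11:15-12:15, 13:45-15:45, 16:00-17:45 (subtract 2h to convert from UTC+2).
Pablo in UTC: 09:15-09:45, 10:00-16:15, 17:15-18:00 (add 6h to convert from UTC-6).
Ravi in UTC: 09:30-10:00, 10:15-12:15, 15:00-15:30, 16:15-17:15 (add 7h to convert from UTC-7).
Vera in UTC: 11:15-18:00 (subtract 2h to convert from UTC+2).
Hana in UTC: 09:15-09:45, 11:30-12:15, 12:30-14:45, 15:45-16:45 (add 6h to convert from UTC-6).
Sven ∩ Pablo: 09:15-09:45, 10:00-10:15, 11:15-12:15, 13:45-15:45, 16:00-16:15, 17:15-17:45.
Sven ∩ Pablo ∩ Ravi: 09:30-09:45, 11:15-12:15, 15:00-15:30.
Sven ∩ Pablo ∩ Ravi ∩ Vera: 11:15-12:15, 15:00-15:30.
Sven ∩ Pablo ∩ Ravi ∩ Vera ∩ Hana: 11:30-12:15.
The first common window of at least 45 minutes is 11:30-12:15, so the earliest start is 11:30.

11:30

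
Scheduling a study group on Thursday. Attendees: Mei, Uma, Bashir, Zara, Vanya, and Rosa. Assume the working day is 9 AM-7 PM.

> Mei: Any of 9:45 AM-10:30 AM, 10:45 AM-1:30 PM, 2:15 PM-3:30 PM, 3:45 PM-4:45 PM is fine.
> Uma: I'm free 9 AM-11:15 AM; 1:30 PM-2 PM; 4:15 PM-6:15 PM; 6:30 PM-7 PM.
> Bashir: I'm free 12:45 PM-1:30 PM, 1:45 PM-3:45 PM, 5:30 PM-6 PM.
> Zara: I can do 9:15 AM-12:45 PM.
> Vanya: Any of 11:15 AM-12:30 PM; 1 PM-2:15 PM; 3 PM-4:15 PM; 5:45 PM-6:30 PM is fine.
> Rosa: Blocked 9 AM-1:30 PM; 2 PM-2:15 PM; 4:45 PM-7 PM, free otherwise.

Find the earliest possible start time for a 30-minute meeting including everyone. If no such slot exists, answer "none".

Mei free: 09:45-10:30, 10:45-13:30, 14:15-15:30, 15:45-16:45.
Uma free: 09:00-11:15, 13:30-14:00, 16:15-18:15, 18:30-19:00.
Bashir free: 12:45-13:30, 13:45-15:45, 17:30-18:00.
Zara free: 09:15-12:45.
Vanya free: 11:15-12:30, 13:00-14:15, 15:00-16:15, 17:45-18:30.
Rosa free: 13:30-14:00, 14:15-16:45 (invert busy blocks within the working day).
Mei ∩ Uma: 09:45-10:30, 10:45-11:15, 16:15-16:45.
Mei ∩ Uma ∩ Bashir: ∅.
Mei ∩ Uma ∩ Bashir ∩ Zara: ∅.
Mei ∩ Uma ∩ Bashir ∩ Zara ∩ Vanya: ∅.
Mei ∩ Uma ∩ Bashir ∩ Zara ∩ Vanya ∩ Rosa: ∅.
There is no time when everyone is free.
No common window is at least 30 minutes long.

none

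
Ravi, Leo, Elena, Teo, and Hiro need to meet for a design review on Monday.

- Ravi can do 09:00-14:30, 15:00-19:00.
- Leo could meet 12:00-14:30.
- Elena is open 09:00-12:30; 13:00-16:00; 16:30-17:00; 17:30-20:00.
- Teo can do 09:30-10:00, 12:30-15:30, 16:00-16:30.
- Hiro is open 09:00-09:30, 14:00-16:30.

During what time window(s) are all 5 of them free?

Ravi ∩ Leo: 12:00-14:30.
Ravi ∩ Leo ∩ Elena: 12:00-12:30, 13:00-14:30.
Ravi ∩ Leo ∩ Elena ∩ Teo: 13:00-14:30.
Ravi ∩ Leo ∩ Elena ∩ Teo ∩ Hiro: 14:00-14:30.

14:00-14:30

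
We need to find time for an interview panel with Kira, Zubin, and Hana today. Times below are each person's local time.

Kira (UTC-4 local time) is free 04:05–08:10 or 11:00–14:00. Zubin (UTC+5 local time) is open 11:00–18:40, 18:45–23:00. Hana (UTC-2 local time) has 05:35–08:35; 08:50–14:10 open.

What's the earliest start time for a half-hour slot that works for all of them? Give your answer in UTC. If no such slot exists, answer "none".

Kira in UTC: 08:05-12:10, 15:00-18:00 (add 4h to convert from UTC-4).
Zubin in UTC: 06:00-13:40, 13:45-18:00 (subtract 5h to convert from UTC+5).
Hana in UTC: 07:35-10:35, 10:50-16:10 (add 2h to convert from UTC-2).
Kira ∩ Zubin: 08:05-12:10, 15:00-18:00.
Kira ∩ Zubin ∩ Hana: 08:05-10:35, 10:50-12:10, 15:00-16:10.
Those are the intersection windows.
The first common window of at least 30 minutes is 08:05-10:35, so the earliest start is 08:05.

08:05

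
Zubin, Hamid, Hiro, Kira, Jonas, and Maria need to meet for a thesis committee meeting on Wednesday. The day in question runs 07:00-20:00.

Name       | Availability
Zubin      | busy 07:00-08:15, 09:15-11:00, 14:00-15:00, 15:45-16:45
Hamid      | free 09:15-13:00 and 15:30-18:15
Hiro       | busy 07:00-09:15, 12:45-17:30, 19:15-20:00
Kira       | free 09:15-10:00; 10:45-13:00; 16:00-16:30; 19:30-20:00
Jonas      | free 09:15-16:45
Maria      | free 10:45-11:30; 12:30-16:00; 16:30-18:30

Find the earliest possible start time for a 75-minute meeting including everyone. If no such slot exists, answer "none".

none

Zubin free: 08:15-09:15, 11:00-14:00, 15:00-15:45, 16:45-20:00 (invert busy blocks within the working day).
Hamid free: 09:15-13:00, 15:30-18:15.
Hiro free: 09:15-12:45, 17:30-19:15 (invert busy blocks within the working day).
Kira free: 09:15-10:00, 10:45-13:00, 16:00-16:30, 19:30-20:00.
Jonas free: 09:15-16:45.
Maria free: 10:45-11:30, 12:30-16:00, 16:30-18:30.
Zubin ∩ Hamid: 11:00-13:00, 15:30-15:45, 16:45-18:15.
Zubin ∩ Hamid ∩ Hiro: 11:00-12:45, 17:30-18:15.
Zubin ∩ Hamid ∩ Hiro ∩ Kira: 11:00-12:45.
Zubin ∩ Hamid ∩ Hiro ∩ Kira ∩ Jonas: 11:00-12:45.
Zubin ∩ Hamid ∩ Hiro ∩ Kira ∩ Jonas ∩ Maria: 11:00-11:30, 12:30-12:45.
Those are the intersection windows.
No common window is at least 75 minutes long.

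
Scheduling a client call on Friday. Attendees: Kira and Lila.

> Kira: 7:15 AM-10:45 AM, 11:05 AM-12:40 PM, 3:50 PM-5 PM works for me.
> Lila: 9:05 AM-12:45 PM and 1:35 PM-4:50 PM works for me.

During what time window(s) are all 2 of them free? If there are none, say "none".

09:05-10:45, 11:05-12:40, 15:50-16:50

Kira ∩ Lila: 09:05-10:45, 11:05-12:40, 15:50-16:50.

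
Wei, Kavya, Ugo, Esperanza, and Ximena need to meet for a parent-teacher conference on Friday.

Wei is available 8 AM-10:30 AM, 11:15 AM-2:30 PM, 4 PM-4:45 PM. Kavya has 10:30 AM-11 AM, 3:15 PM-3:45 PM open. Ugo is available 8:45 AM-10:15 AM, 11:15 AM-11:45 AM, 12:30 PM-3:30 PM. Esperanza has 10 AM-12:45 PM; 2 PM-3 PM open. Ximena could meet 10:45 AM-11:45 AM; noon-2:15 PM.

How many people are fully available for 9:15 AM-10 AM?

2

Wei and Ugo can make the full 09:15-10:00 slot — that's 2.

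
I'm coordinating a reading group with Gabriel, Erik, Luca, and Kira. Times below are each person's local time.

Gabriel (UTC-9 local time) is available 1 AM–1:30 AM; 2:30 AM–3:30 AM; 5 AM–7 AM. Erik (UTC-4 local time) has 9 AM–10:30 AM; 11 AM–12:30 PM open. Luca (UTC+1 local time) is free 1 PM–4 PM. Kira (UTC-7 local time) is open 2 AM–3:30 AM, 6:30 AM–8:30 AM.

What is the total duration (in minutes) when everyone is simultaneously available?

Gabriel in UTC: 10:00-10:30, 11:30-12:30, 14:00-16:00 (add 9h to convert from UTC-9).
Erik in UTC: 13:00-14:30, 15:00-16:30 (add 4h to convert from UTC-4).
Luca in UTC: 12:00-15:00 (subtract 1h to convert from UTC+1).
Kira in UTC: 09:00-10:30, 13:30-15:30 (add 7h to convert from UTC-7).
Gabriel ∩ Erik: 14:00-14:30, 15:00-16:00.
Gabriel ∩ Erik ∩ Luca: 14:00-14:30.
Gabriel ∩ Erik ∩ Luca ∩ Kira: 14:00-14:30.
Those are the intersection windows.
That's a single block of 30 minutes.

30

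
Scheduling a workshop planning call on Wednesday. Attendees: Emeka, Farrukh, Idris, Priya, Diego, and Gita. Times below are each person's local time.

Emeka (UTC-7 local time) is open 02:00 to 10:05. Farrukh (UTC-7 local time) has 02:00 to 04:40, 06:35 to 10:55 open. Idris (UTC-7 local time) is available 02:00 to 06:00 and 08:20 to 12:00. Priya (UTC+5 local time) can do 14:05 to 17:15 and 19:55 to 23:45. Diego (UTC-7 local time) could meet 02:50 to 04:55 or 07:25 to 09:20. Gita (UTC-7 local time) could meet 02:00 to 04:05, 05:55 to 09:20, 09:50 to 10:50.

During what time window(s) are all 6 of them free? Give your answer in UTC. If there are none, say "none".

Emeka in UTC: 09:00-17:05 (add 7h to convert from UTC-7).
Farrukh in UTC: 09:00-11:40, 13:35-17:55 (add 7h to convert from UTC-7).
Idris in UTC: 09:00-13:00, 15:20-19:00 (add 7h to convert from UTC-7).
Priya in UTC: 09:05-12:15, 14:55-18:45 (subtract 5h to convert from UTC+5).
Diego in UTC: 09:50-11:55, 14:25-16:20 (add 7h to convert from UTC-7).
Gita in UTC: 09:00-11:05, 12:55-16:20, 16:50-17:50 (add 7h to convert from UTC-7).
Emeka ∩ Farrukh: 09:00-11:40, 13:35-17:05.
Emeka ∩ Farrukh ∩ Idris: 09:00-11:40, 15:20-17:05.
Emeka ∩ Farrukh ∩ Idris ∩ Priya: 09:05-11:40, 15:20-17:05.
Emeka ∩ Farrukh ∩ Idris ∩ Priya ∩ Diego: 09:50-11:40, 15:20-16:20.
Emeka ∩ Farrukh ∩ Idris ∩ Priya ∩ Diego ∩ Gita: 09:50-11:05, 15:20-16:20.
So the common availability across everyone is 09:50-11:05, 15:20-16:20.

09:50-11:05, 15:20-16:20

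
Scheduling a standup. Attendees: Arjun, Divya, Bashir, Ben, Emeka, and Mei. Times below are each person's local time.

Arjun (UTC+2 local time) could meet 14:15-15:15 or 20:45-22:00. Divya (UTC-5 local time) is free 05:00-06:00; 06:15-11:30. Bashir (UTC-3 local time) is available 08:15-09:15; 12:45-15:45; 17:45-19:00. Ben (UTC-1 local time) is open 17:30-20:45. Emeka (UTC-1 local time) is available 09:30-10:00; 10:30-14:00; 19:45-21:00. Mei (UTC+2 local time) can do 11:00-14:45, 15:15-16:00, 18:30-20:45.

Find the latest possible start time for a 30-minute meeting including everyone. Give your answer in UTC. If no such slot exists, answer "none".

none

Arjun in UTC: 12:15-13:15, 18:45-20:00 (subtract 2h to convert from UTC+2).
Divya in UTC: 10:00-11:00, 11:15-16:30 (add 5h to convert from UTC-5).
Bashir in UTC: 11:15-12:15, 15:45-18:45, 20:45-22:00 (add 3h to convert from UTC-3).
Ben in UTC: 18:30-21:45 (add 1h to convert from UTC-1).
Emeka in UTC: 10:30-11:00, 11:30-15:00, 20:45-22:00 (add 1h to convert from UTC-1).
Mei in UTC: 09:00-12:45, 13:15-14:00, 16:30-18:45 (subtract 2h to convert from UTC+2).
Arjun ∩ Divya: 12:15-13:15.
Arjun ∩ Divya ∩ Bashir: ∅.
Arjun ∩ Divya ∩ Bashir ∩ Ben: ∅.
Arjun ∩ Divya ∩ Bashir ∩ Ben ∩ Emeka: ∅.
Arjun ∩ Divya ∩ Bashir ∩ Ben ∩ Emeka ∩ Mei: ∅.
There is no time when everyone is free.
No common window is at least 30 minutes long.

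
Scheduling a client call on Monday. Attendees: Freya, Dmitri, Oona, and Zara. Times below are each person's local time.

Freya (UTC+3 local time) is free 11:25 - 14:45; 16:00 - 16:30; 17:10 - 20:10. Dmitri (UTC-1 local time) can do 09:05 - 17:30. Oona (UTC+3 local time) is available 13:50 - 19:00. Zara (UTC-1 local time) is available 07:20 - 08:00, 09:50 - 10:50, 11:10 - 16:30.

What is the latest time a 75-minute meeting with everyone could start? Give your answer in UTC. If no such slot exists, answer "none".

Freya in UTC: 08:25-11:45, 13:00-13:30, 14:10-17:10 (subtract 3h to convert from UTC+3).
Dmitri in UTC: 10:05-18:30 (add 1h to convert from UTC-1).
Oona in UTC: 10:50-16:00 (subtract 3h to convert from UTC+3).
Zara in UTC: 08:20-09:00, 10:50-11:50, 12:10-17:30 (add 1h to convert from UTC-1).
Freya ∩ Dmitri: 10:05-11:45, 13:00-13:30, 14:10-17:10.
Freya ∩ Dmitri ∩ Oona: 10:50-11:45, 13:00-13:30, 14:10-16:00.
Freya ∩ Dmitri ∩ Oona ∩ Zara: 10:50-11:45, 13:00-13:30, 14:10-16:00.
So the common availability across everyone is 10:50-11:45, 13:00-13:30, 14:10-16:00.
The last common window of at least 75 minutes is 14:10-16:00; a 75-minute meeting can start as late as 14:45 and still end by 16:00.

14:45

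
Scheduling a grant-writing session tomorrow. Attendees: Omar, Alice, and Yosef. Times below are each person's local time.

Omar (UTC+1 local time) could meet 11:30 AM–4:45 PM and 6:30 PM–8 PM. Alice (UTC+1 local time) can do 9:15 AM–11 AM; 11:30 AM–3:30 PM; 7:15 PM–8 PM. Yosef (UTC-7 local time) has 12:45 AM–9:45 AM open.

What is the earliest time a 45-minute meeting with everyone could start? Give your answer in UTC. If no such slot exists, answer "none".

Omar in UTC: 10:30-15:45, 17:30-19:00 (subtract 1h to convert from UTC+1).
Alice in UTC: 08:15-10:00, 10:30-14:30, 18:15-19:00 (subtract 1h to convert from UTC+1).
Yosef in UTC: 07:45-16:45 (add 7h to convert from UTC-7).
Omar ∩ Alice: 10:30-14:30, 18:15-19:00.
Omar ∩ Alice ∩ Yosef: 10:30-14:30.
The first common window of at least 45 minutes is 10:30-14:30, so the earliest start is 10:30.

10:30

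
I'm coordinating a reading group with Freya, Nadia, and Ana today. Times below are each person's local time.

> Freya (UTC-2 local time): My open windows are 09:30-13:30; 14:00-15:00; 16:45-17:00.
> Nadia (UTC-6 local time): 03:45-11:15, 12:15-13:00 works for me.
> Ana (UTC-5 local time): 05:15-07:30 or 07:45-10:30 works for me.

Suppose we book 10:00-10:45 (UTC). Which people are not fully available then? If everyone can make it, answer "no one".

Freya in UTC: 11:30-15:30, 16:00-17:00, 18:45-19:00 (add 2h to convert from UTC-2).
Nadia in UTC: 09:45-17:15, 18:15-19:00 (add 6h to convert from UTC-6).
Ana in UTC: 10:15-12:30, 12:45-15:30 (add 5h to convert from UTC-5).
Freya: not fully free for 10:00-10:45. Nadia: free for 10:00-10:45. Ana: not fully free for 10:00-10:45.

Ana, Freya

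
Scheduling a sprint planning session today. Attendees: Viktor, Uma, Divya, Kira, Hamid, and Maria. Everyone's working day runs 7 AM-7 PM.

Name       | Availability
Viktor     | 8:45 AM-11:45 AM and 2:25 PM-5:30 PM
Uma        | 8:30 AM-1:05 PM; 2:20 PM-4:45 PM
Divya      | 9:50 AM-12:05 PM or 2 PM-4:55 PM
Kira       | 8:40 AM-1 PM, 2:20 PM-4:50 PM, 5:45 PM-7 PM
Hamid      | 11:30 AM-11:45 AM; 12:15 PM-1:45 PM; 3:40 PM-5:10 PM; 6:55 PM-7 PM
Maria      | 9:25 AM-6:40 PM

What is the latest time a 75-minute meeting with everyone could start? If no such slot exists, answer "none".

Viktor ∩ Uma: 08:45-11:45, 14:25-16:45.
Viktor ∩ Uma ∩ Divya: 09:50-11:45, 14:25-16:45.
Viktor ∩ Uma ∩ Divya ∩ Kira: 09:50-11:45, 14:25-16:45.
Viktor ∩ Uma ∩ Divya ∩ Kira ∩ Hamid: 11:30-11:45, 15:40-16:45.
Viktor ∩ Uma ∩ Divya ∩ Kira ∩ Hamid ∩ Maria: 11:30-11:45, 15:40-16:45.
No common window is at least 75 minutes long.

none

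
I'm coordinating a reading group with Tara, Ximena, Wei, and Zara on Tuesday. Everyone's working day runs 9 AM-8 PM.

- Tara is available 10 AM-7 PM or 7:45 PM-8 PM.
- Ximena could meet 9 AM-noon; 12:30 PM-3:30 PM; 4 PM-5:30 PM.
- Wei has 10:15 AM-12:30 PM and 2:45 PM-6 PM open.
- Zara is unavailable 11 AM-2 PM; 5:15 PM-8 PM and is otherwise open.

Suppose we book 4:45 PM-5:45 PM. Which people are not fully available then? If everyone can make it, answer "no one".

Tara free: 10:00-19:00, 19:45-20:00.
Ximena free: 09:00-12:00, 12:30-15:30, 16:00-17:30.
Wei free: 10:15-12:30, 14:45-18:00.
Zara free: 09:00-11:00, 14:00-17:15 (invert busy blocks within the working day).
Tara: free for 16:45-17:45. Ximena: not fully free for 16:45-17:45. Wei: free for 16:45-17:45. Zara: not fully free for 16:45-17:45.

Ximena, Zara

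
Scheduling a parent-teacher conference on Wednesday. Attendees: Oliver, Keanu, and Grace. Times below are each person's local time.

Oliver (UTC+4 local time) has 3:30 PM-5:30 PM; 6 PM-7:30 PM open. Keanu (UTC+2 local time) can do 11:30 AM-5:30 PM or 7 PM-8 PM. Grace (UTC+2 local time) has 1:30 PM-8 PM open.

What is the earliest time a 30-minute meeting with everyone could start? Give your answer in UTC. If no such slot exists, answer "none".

Oliver in UTC: 11:30-13:30, 14:00-15:30 (subtract 4h to convert from UTC+4).
Keanu in UTC: 09:30-15:30, 17:00-18:00 (subtract 2h to convert from UTC+2).
Grace in UTC: 11:30-18:00 (subtract 2h to convert from UTC+2).
Oliver ∩ Keanu: 11:30-13:30, 14:00-15:30.
Oliver ∩ Keanu ∩ Grace: 11:30-13:30, 14:00-15:30.
The first common window of at least 30 minutes is 11:30-13:30, so the earliest start is 11:30.

11:30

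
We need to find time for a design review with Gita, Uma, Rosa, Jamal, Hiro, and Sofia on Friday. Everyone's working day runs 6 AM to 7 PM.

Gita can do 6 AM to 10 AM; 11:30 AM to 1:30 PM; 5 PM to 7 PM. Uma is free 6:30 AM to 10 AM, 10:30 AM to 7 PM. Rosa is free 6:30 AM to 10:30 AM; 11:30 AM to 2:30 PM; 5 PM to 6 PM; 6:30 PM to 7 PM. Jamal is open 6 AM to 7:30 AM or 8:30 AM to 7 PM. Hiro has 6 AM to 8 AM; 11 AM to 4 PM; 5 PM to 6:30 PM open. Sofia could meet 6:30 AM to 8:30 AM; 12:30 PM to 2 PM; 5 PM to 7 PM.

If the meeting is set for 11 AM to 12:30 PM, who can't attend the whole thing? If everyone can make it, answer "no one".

Gita: not fully free for 11:00-12:30. Uma: free for 11:00-12:30. Rosa: not fully free for 11:00-12:30. Jamal: free for 11:00-12:30. Hiro: free for 11:00-12:30. Sofia: not fully free for 11:00-12:30.

Gita, Rosa, Sofia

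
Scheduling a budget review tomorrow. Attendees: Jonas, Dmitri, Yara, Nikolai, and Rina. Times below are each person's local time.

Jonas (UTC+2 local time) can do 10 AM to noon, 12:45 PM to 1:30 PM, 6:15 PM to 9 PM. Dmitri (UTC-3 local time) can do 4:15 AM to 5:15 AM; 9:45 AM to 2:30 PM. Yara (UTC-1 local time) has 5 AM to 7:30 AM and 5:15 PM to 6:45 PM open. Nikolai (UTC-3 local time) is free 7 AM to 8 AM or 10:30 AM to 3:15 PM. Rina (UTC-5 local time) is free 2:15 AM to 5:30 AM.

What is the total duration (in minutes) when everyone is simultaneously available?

0

Jonas in UTC: 08:00-10:00, 10:45-11:30, 16:15-19:00 (subtract 2h to convert from UTC+2).
Dmitri in UTC: 07:15-08:15, 12:45-17:30 (add 3h to convert from UTC-3).
Yara in UTC: 06:00-08:30, 18:15-19:45 (add 1h to convert from UTC-1).
Nikolai in UTC: 10:00-11:00, 13:30-18:15 (add 3h to convert from UTC-3).
Rina in UTC: 07:15-10:30 (add 5h to convert from UTC-5).
Jonas ∩ Dmitri: 08:00-08:15, 16:15-17:30.
Jonas ∩ Dmitri ∩ Yara: 08:00-08:15.
Jonas ∩ Dmitri ∩ Yara ∩ Nikolai: ∅.
Jonas ∩ Dmitri ∩ Yara ∩ Nikolai ∩ Rina: ∅.
There is no time when everyone is free.
There is no common window, so the total is 0 minutes.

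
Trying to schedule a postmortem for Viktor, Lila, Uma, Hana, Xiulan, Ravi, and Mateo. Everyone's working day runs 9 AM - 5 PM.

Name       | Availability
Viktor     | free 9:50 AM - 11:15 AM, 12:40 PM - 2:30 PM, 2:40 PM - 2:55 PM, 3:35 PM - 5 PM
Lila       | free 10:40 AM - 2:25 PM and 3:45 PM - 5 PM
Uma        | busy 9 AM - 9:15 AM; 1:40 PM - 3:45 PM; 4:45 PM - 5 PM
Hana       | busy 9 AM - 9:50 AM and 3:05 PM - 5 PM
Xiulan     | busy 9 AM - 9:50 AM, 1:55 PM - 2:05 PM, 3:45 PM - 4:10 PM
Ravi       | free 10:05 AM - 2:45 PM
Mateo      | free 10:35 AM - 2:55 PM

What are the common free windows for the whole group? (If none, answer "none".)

Viktor free: 09:50-11:15, 12:40-14:30, 14:40-14:55, 15:35-17:00.
Lila free: 10:40-14:25, 15:45-17:00.
Uma free: 09:15-13:40, 15:45-16:45 (invert busy blocks within the working day).
Hana free: 09:50-15:05 (invert busy blocks within the working day).
Xiulan free: 09:50-13:55, 14:05-15:45, 16:10-17:00 (invert busy blocks within the working day).
Ravi free: 10:05-14:45.
Mateo free: 10:35-14:55.
Viktor ∩ Lila: 10:40-11:15, 12:40-14:25, 15:45-17:00.
Viktor ∩ Lila ∩ Uma: 10:40-11:15, 12:40-13:40, 15:45-16:45.
Viktor ∩ Lila ∩ Uma ∩ Hana: 10:40-11:15, 12:40-13:40.
Viktor ∩ Lila ∩ Uma ∩ Hana ∩ Xiulan: 10:40-11:15, 12:40-13:40.
Viktor ∩ Lila ∩ Uma ∩ Hana ∩ Xiulan ∩ Ravi: 10:40-11:15, 12:40-13:40.
Viktor ∩ Lila ∩ Uma ∩ Hana ∩ Xiulan ∩ Ravi ∩ Mateo: 10:40-11:15, 12:40-13:40.
So the common availability across everyone is 10:40-11:15, 12:40-13:40.

10:40-11:15, 12:40-13:40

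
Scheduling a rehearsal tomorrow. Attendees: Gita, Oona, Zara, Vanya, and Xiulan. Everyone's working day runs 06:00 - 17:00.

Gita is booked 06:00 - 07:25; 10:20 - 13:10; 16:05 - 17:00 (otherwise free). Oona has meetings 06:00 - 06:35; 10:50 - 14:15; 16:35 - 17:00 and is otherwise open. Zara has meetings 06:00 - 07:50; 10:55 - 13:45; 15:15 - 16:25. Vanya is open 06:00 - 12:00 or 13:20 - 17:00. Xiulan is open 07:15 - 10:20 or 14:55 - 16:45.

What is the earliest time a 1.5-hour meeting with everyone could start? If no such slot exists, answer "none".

07:50

Gita free: 07:25-10:20, 13:10-16:05 (invert busy blocks within the working day).
Oona free: 06:35-10:50, 14:15-16:35 (invert busy blocks within the working day).
Zara free: 07:50-10:55, 13:45-15:15, 16:25-17:00 (invert busy blocks within the working day).
Vanya free: 06:00-12:00, 13:20-17:00.
Xiulan free: 07:15-10:20, 14:55-16:45.
Gita ∩ Oona: 07:25-10:20, 14:15-16:05.
Gita ∩ Oona ∩ Zara: 07:50-10:20, 14:15-15:15.
Gita ∩ Oona ∩ Zara ∩ Vanya: 07:50-10:20, 14:15-15:15.
Gita ∩ Oona ∩ Zara ∩ Vanya ∩ Xiulan: 07:50-10:20, 14:55-15:15.
The first common window of at least 90 minutes is 07:50-10:20, so the earliest start is 07:50.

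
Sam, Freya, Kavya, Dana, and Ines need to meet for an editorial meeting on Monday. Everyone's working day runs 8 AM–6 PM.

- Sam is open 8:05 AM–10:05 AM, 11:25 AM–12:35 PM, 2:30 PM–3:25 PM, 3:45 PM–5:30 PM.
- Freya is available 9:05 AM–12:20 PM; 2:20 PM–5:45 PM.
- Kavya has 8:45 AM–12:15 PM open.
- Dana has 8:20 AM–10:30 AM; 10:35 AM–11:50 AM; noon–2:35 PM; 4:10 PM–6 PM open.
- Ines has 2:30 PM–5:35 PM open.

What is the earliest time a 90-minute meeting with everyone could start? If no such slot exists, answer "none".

none

Sam ∩ Freya: 09:05-10:05, 11:25-12:20, 14:30-15:25, 15:45-17:30.
Sam ∩ Freya ∩ Kavya: 09:05-10:05, 11:25-12:15.
Sam ∩ Freya ∩ Kavya ∩ Dana: 09:05-10:05, 11:25-11:50, 12:00-12:15.
Sam ∩ Freya ∩ Kavya ∩ Dana ∩ Ines: ∅.
There is no time when everyone is free.
No common window is at least 90 minutes long.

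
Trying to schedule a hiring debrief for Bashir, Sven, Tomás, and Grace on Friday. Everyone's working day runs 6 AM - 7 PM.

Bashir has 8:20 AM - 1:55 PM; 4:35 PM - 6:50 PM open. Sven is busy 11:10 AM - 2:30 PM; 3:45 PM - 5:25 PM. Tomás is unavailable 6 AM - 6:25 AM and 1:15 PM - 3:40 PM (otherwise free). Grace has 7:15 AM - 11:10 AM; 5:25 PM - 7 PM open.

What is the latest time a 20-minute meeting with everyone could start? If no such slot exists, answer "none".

18:30

Bashir free: 08:20-13:55, 16:35-18:50.
Sven free: 06:00-11:10, 14:30-15:45, 17:25-19:00 (invert busy blocks within the working day).
Tomás free: 06:25-13:15, 15:40-19:00 (invert busy blocks within the working day).
Grace free: 07:15-11:10, 17:25-19:00.
Bashir ∩ Sven: 08:20-11:10, 17:25-18:50.
Bashir ∩ Sven ∩ Tomás: 08:20-11:10, 17:25-18:50.
Bashir ∩ Sven ∩ Tomás ∩ Grace: 08:20-11:10, 17:25-18:50.
The last common window of at least 20 minutes is 17:25-18:50; a 20-minute meeting can start as late as 18:30 and still end by 18:50.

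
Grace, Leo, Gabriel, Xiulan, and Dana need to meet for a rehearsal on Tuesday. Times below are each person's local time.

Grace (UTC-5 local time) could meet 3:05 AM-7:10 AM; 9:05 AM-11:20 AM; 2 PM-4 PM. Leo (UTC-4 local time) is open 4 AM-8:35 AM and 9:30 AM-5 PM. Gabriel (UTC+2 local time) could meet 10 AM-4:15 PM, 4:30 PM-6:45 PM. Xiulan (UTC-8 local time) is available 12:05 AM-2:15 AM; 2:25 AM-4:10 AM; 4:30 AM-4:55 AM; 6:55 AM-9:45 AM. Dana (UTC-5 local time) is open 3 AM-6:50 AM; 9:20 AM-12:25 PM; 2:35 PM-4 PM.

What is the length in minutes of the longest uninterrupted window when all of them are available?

130

Grace in UTC: 08:05-12:10, 14:05-16:20, 19:00-21:00 (add 5h to convert from UTC-5).
Leo in UTC: 08:00-12:35, 13:30-21:00 (add 4h to convert from UTC-4).
Gabriel in UTC: 08:00-14:15, 14:30-16:45 (subtract 2h to convert from UTC+2).
Xiulan in UTC: 08:05-10:15, 10:25-12:10, 12:30-12:55, 14:55-17:45 (add 8h to convert from UTC-8).
Dana in UTC: 08:00-11:50, 14:20-17:25, 19:35-21:00 (add 5h to convert from UTC-5).
Grace ∩ Leo: 08:05-12:10, 14:05-16:20, 19:00-21:00.
Grace ∩ Leo ∩ Gabriel: 08:05-12:10, 14:05-14:15, 14:30-16:20.
Grace ∩ Leo ∩ Gabriel ∩ Xiulan: 08:05-10:15, 10:25-12:10, 14:55-16:20.
Grace ∩ Leo ∩ Gabriel ∩ Xiulan ∩ Dana: 08:05-10:15, 10:25-11:50, 14:55-16:20.
The longest is 08:05-10:15 at 130 minutes.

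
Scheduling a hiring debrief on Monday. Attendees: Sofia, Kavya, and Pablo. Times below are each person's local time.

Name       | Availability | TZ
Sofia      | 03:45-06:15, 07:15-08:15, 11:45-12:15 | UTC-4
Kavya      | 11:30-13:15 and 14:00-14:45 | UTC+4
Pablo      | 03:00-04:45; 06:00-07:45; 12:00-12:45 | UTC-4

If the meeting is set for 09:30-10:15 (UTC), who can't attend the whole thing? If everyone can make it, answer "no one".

Sofia in UTC: 07:45-10:15, 11:15-12:15, 15:45-16:15 (add 4h to convert from UTC-4).
Kavya in UTC: 07:30-09:15, 10:00-10:45 (subtract 4h to convert from UTC+4).
Pablo in UTC: 07:00-08:45, 10:00-11:45, 16:00-16:45 (add 4h to convert from UTC-4).
Sofia: free for 09:30-10:15. Kavya: not fully free for 09:30-10:15. Pablo: not fully free for 09:30-10:15.

Kavya, Pablo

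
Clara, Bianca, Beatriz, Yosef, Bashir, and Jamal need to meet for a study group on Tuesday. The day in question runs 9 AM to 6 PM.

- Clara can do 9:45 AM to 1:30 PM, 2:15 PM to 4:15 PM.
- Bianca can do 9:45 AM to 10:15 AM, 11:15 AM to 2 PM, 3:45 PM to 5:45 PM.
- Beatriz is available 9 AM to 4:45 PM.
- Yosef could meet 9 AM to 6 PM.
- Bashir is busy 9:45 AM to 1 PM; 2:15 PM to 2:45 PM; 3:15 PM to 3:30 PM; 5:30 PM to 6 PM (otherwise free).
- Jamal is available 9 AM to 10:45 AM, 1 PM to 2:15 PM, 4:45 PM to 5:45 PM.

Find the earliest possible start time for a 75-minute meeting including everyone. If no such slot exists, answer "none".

Clara free: 09:45-13:30, 14:15-16:15.
Bianca free: 09:45-10:15, 11:15-14:00, 15:45-17:45.
Beatriz free: 09:00-16:45.
Yosef free: 09:00-18:00.
Bashir free: 09:00-09:45, 13:00-14:15, 14:45-15:15, 15:30-17:30 (invert busy blocks within the working day).
Jamal free: 09:00-10:45, 13:00-14:15, 16:45-17:45.
Clara ∩ Bianca: 09:45-10:15, 11:15-13:30, 15:45-16:15.
Clara ∩ Bianca ∩ Beatriz: 09:45-10:15, 11:15-13:30, 15:45-16:15.
Clara ∩ Bianca ∩ Beatriz ∩ Yosef: 09:45-10:15, 11:15-13:30, 15:45-16:15.
Clara ∩ Bianca ∩ Beatriz ∩ Yosef ∩ Bashir: 13:00-13:30, 15:45-16:15.
Clara ∩ Bianca ∩ Beatriz ∩ Yosef ∩ Bashir ∩ Jamal: 13:00-13:30.
So the common availability across everyone is 13:00-13:30.
No common window is at least 75 minutes long.

none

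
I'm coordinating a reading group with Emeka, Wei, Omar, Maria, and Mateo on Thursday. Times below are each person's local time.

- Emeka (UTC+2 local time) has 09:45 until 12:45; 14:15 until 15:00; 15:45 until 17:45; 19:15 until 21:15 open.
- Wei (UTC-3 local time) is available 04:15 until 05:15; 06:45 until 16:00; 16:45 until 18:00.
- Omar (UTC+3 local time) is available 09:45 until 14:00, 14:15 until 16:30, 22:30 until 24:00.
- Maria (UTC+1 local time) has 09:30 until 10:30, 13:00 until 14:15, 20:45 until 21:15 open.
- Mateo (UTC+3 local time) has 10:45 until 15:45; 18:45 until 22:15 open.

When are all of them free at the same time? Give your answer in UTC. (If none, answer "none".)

Emeka in UTC: 07:45-10:45, 12:15-13:00, 13:45-15:45, 17:15-19:15 (subtract 2h to convert from UTC+2).
Wei in UTC: 07:15-08:15, 09:45-19:00, 19:45-21:00 (add 3h to convert from UTC-3).
Omar in UTC: 06:45-11:00, 11:15-13:30, 19:30-21:00 (subtract 3h to convert from UTC+3).
Maria in UTC: 08:30-09:30, 12:00-13:15, 19:45-20:15 (subtract 1h to convert from UTC+1).
Mateo in UTC: 07:45-12:45, 15:45-19:15 (subtract 3h to convert from UTC+3).
Emeka ∩ Wei: 07:45-08:15, 09:45-10:45, 12:15-13:00, 13:45-15:45, 17:15-19:00.
Emeka ∩ Wei ∩ Omar: 07:45-08:15, 09:45-10:45, 12:15-13:00.
Emeka ∩ Wei ∩ Omar ∩ Maria: 12:15-13:00.
Emeka ∩ Wei ∩ Omar ∩ Maria ∩ Mateo: 12:15-12:45.
Those are the intersection windows.

12:15-12:45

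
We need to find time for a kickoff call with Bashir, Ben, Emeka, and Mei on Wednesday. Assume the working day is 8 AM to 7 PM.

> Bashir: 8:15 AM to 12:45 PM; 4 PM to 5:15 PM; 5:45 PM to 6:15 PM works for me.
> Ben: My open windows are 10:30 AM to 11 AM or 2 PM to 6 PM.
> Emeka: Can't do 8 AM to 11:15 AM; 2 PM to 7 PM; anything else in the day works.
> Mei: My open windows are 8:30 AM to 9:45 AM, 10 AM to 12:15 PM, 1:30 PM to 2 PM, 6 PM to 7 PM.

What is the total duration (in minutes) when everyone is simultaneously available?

0

Bashir free: 08:15-12:45, 16:00-17:15, 17:45-18:15.
Ben free: 10:30-11:00, 14:00-18:00.
Emeka free: 11:15-14:00 (invert busy blocks within the working day).
Mei free: 08:30-09:45, 10:00-12:15, 13:30-14:00, 18:00-19:00.
Bashir ∩ Ben: 10:30-11:00, 16:00-17:15, 17:45-18:00.
Bashir ∩ Ben ∩ Emeka: ∅.
Bashir ∩ Ben ∩ Emeka ∩ Mei: ∅.
There is no time when everyone is free.
There is no common window, so the total is 0 minutes.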